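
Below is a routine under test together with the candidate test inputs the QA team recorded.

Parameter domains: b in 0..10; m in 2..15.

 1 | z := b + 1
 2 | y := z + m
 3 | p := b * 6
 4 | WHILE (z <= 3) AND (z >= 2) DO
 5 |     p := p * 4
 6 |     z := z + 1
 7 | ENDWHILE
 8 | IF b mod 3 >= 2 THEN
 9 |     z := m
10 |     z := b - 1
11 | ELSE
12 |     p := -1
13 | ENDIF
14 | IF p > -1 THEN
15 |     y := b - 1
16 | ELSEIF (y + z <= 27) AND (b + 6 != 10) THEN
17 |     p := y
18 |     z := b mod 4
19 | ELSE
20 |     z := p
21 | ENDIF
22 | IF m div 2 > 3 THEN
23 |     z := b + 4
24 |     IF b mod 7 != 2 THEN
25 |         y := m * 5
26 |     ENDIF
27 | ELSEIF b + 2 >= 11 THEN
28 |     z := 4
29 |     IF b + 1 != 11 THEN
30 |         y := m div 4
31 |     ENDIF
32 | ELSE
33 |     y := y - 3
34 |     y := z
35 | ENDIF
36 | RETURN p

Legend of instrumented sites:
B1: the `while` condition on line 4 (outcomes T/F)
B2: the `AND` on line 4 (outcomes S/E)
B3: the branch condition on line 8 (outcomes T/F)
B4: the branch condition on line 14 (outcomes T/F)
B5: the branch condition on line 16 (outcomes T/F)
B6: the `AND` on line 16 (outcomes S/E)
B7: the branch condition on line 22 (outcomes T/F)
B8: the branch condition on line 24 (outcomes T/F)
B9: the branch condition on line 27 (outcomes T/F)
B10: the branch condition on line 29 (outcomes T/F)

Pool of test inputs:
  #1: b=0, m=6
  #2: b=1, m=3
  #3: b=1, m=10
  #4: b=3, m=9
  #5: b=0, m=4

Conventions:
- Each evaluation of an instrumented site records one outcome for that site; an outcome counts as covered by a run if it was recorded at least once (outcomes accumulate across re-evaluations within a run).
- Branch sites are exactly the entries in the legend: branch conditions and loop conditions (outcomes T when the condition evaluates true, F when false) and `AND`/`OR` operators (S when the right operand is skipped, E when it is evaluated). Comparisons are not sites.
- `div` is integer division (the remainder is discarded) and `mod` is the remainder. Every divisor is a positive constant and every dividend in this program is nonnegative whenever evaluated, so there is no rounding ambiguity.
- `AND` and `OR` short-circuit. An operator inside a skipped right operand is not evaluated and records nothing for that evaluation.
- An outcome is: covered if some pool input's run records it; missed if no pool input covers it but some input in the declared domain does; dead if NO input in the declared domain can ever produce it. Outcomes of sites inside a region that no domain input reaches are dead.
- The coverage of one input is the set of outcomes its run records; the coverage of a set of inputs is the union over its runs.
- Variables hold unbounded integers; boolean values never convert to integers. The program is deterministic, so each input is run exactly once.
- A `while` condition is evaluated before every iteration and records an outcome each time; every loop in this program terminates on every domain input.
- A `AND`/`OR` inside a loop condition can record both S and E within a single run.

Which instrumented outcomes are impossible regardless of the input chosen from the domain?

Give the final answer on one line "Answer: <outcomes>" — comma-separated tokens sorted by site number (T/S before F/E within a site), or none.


exhaustive pass over the 154-input domain:
  reachable outcomes have witnesses, e.g. B1=T (e.g. b=1, m=2), B1=F (e.g. b=0, m=2), B2=S (e.g. b=1, m=2), B2=E (e.g. b=0, m=2)
Answer: none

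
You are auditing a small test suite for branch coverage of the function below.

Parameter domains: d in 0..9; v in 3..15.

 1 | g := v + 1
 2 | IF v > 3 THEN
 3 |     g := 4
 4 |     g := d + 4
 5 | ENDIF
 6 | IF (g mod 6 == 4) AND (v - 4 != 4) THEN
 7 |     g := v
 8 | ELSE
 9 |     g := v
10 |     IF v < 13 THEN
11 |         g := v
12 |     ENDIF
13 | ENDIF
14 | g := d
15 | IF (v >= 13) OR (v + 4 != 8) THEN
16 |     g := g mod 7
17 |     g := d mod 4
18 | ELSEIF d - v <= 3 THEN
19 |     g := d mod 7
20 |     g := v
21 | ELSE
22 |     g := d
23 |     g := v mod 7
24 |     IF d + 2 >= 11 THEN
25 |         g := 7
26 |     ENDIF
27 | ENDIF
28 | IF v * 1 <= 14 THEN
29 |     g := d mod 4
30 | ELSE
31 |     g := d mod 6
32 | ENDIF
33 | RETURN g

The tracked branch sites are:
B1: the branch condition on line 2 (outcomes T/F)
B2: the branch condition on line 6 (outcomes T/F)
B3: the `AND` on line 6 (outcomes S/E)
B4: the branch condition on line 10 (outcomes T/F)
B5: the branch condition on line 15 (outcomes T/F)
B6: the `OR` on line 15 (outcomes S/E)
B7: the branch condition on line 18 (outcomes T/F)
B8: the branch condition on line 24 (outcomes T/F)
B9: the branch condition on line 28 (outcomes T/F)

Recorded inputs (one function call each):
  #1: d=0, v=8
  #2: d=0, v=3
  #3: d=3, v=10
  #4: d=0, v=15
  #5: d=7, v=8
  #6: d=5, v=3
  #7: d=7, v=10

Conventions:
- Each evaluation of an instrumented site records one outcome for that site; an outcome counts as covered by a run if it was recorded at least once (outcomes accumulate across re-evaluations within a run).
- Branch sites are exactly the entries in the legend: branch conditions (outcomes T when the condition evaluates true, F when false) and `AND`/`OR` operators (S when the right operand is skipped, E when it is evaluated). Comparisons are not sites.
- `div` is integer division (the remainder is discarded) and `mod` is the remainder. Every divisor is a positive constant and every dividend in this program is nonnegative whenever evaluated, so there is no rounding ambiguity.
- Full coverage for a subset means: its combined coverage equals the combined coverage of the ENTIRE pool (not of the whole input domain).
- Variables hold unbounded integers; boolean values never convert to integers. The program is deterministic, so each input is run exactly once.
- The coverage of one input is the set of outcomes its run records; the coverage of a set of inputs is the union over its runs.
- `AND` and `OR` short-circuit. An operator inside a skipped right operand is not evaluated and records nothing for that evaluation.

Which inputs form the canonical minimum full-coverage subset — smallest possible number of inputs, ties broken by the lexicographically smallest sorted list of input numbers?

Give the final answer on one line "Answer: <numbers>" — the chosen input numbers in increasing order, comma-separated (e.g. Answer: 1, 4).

test 1 (d=0, v=8) hits B1=T, B2=F, B3=E, B4=T, B5=T, B6=E, B9=T
test 2 (d=0, v=3) hits B1=F, B2=T, B3=E, B5=T, B6=E, B9=T
test 3 (d=3, v=10) hits B1=T, B2=F, B3=S, B4=T, B5=T, B6=E, B9=T
test 4 (d=0, v=15) hits B1=T, B2=T, B3=E, B5=T, B6=S, B9=F
test 5 (d=7, v=8) hits B1=T, B2=F, B3=S, B4=T, B5=T, B6=E, B9=T
test 6 (d=5, v=3) hits B1=F, B2=T, B3=E, B5=T, B6=E, B9=T
test 7 (d=7, v=10) hits B1=T, B2=F, B3=S, B4=T, B5=T, B6=E, B9=T
union over all inputs: B1=T, B1=F, B2=T, B2=F, B3=S, B3=E, B4=T, B5=T, B6=S, B6=E, B9=T, B9=F (12 outcomes)
no size-1 subset reaches all 12 outcomes (best union: 7/12)
no size-2 subset reaches all 12 outcomes (best union: 11/12)
inputs {2, 3, 4} (size 3) cover everything; no size-3 subset with a lexicographically smaller index list covers all 12

Answer: 2, 3, 4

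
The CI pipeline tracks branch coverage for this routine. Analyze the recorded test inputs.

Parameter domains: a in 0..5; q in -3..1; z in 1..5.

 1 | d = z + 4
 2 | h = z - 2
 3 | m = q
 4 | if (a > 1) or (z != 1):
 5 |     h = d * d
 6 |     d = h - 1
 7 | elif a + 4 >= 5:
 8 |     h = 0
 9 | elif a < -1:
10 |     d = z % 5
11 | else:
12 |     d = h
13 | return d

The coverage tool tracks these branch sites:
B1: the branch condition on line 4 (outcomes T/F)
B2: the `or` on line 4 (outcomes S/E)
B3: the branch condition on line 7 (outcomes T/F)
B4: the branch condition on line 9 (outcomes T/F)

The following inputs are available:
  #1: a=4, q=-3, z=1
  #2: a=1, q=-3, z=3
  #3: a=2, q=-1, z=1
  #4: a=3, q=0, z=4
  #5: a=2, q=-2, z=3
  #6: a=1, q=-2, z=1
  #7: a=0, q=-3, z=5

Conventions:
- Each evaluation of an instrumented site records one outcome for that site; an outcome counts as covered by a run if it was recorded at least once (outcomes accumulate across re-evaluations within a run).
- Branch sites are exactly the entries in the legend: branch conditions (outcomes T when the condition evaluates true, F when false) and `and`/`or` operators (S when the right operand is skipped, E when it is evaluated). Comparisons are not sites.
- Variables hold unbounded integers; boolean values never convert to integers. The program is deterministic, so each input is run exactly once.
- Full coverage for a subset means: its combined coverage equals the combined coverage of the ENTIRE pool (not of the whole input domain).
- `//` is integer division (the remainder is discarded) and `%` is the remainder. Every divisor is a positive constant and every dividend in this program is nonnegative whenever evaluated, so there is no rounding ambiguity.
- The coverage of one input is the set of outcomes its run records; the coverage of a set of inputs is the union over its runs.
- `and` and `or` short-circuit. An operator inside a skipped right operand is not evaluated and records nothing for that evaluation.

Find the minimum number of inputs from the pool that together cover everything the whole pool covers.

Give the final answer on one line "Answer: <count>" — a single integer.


input #1, a=4, q=-3, z=1: events B2->S, B1->T; outcomes B1=T, B2=S
input #2, a=1, q=-3, z=3: events B2->E, B1->T; outcomes B1=T, B2=E
input #3, a=2, q=-1, z=1: events B2->S, B1->T; outcomes B1=T, B2=S
input #4, a=3, q=0, z=4: events B2->S, B1->T; outcomes B1=T, B2=S
input #5, a=2, q=-2, z=3: events B2->S, B1->T; outcomes B1=T, B2=S
input #6, a=1, q=-2, z=1: events B2->E, B1->F, B3->T; outcomes B1=F, B2=E, B3=T
input #7, a=0, q=-3, z=5: events B2->E, B1->T; outcomes B1=T, B2=E
pool-wide coverage (5 outcomes): B1=T, B1=F, B2=S, B2=E, B3=T
no size-1 subset reaches all 5 outcomes (best union: 3/5)
at size 2, {1, 6} reaches all 5 outcomes; every lexicographically earlier size-2 subset fails
Answer: 2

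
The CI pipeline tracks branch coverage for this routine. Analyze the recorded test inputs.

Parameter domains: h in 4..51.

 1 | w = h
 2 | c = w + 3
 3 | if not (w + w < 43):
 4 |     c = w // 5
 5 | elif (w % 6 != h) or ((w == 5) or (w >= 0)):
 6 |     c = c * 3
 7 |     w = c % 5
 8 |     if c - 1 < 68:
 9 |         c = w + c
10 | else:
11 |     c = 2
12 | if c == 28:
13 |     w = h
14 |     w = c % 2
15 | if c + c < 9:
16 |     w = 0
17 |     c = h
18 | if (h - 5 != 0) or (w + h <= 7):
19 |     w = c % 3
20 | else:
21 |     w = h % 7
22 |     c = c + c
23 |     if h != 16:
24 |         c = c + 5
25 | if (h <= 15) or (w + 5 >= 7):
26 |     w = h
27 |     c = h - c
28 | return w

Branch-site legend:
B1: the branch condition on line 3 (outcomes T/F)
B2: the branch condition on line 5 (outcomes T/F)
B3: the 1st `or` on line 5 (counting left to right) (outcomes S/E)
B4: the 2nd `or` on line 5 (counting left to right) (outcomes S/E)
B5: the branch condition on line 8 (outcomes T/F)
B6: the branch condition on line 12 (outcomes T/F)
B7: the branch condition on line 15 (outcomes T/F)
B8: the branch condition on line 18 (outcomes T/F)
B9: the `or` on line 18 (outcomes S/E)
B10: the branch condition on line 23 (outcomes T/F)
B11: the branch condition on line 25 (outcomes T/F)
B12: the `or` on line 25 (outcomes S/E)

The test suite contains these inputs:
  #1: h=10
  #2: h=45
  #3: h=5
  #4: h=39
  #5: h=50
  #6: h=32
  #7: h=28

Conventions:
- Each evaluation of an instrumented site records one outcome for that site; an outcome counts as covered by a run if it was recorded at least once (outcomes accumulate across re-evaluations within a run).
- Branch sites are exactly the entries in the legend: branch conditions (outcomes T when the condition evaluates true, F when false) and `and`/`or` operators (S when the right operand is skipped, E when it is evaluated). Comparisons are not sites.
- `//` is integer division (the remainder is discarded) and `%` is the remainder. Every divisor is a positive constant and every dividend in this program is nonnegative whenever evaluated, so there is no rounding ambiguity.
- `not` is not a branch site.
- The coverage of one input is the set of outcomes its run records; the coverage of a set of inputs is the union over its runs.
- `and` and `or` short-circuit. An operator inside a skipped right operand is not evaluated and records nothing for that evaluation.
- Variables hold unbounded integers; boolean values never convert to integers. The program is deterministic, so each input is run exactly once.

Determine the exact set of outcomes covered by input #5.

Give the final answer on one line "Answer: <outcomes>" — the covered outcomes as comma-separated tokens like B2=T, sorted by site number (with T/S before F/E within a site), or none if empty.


Event log for input #5 (h=50):
  B1->T, B6->F, B7->F, B9->S, B8->T, B12->E, B11->F
as a set, this run covers: B1=T, B6=F, B7=F, B8=T, B9=S, B11=F, B12=E
Answer: B1=T, B6=F, B7=F, B8=T, B9=S, B11=F, B12=E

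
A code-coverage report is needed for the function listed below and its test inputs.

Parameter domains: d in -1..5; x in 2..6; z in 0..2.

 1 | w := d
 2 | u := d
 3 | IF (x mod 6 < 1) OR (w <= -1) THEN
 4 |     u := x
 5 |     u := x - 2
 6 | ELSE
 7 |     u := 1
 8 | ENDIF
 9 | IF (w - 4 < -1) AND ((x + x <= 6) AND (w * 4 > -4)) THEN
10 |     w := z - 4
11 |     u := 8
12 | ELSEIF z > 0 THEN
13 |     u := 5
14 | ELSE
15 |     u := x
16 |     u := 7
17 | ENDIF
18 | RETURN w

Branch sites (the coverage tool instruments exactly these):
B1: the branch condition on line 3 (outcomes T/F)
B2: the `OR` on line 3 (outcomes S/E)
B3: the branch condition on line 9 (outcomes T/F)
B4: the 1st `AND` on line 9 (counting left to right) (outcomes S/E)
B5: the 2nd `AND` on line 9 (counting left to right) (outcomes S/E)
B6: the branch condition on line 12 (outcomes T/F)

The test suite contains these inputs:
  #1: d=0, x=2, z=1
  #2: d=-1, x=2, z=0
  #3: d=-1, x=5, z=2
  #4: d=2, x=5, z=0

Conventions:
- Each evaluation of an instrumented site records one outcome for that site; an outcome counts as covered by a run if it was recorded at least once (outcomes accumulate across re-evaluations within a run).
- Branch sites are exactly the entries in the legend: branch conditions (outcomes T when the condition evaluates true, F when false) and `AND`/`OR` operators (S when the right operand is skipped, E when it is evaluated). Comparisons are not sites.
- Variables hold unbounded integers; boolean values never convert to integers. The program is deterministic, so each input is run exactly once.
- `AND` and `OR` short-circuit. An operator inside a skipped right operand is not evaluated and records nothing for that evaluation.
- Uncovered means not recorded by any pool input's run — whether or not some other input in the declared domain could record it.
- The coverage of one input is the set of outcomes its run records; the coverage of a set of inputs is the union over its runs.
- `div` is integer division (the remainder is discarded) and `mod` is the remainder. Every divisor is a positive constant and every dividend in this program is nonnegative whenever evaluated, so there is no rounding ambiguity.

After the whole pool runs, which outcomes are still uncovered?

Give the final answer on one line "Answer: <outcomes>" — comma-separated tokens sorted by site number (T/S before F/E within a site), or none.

input #1 (d=0, x=2, z=1): events B2->E, B1->F, B4->E, B5->E, B3->T; covers B1=F, B2=E, B3=T, B4=E, B5=E
input #2 (d=-1, x=2, z=0): events B2->E, B1->T, B4->E, B5->E, B3->F, B6->F; covers B1=T, B2=E, B3=F, B4=E, B5=E, B6=F
input #3 (d=-1, x=5, z=2): events B2->E, B1->T, B4->E, B5->S, B3->F, B6->T; covers B1=T, B2=E, B3=F, B4=E, B5=S, B6=T
input #4 (d=2, x=5, z=0): events B2->E, B1->F, B4->E, B5->S, B3->F, B6->F; covers B1=F, B2=E, B3=F, B4=E, B5=S, B6=F
union over the pool: B1=T, B1=F, B2=E, B3=T, B3=F, B4=E, B5=S, B5=E, B6=T, B6=F
uncovered (2 of 12): B2=S, B4=S

Answer: B2=S, B4=S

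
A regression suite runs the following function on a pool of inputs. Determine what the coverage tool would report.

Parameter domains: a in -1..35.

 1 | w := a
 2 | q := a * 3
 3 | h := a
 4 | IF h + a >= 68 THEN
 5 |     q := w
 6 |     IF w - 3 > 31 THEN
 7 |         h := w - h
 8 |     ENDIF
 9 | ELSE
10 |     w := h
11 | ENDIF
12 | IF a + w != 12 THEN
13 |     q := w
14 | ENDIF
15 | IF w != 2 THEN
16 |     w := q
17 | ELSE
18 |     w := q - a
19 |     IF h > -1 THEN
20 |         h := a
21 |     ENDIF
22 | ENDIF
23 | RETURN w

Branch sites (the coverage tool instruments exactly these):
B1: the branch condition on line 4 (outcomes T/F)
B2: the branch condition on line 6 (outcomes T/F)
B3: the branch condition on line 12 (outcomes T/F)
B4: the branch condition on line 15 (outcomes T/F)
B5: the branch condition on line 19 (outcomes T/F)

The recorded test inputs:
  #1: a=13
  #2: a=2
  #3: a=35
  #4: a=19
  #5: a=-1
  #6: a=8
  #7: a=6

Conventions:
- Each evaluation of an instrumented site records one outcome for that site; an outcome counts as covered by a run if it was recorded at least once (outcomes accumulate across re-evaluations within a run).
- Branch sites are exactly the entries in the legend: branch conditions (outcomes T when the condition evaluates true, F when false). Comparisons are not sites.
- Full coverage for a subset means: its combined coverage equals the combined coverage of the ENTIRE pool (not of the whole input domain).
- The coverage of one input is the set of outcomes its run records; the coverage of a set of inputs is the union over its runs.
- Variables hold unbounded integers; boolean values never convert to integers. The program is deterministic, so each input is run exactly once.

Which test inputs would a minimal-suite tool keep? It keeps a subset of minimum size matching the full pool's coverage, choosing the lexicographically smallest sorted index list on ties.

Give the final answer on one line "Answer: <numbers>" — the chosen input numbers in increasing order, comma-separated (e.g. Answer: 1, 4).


#1 (a=13) -> B1->F, B3->T, B4->T; covered: B1=F, B3=T, B4=T
#2 (a=2) -> B1->F, B3->T, B4->F, B5->T; covered: B1=F, B3=T, B4=F, B5=T
#3 (a=35) -> B1->T, B2->T, B3->T, B4->T; covered: B1=T, B2=T, B3=T, B4=T
#4 (a=19) -> B1->F, B3->T, B4->T; covered: B1=F, B3=T, B4=T
#5 (a=-1) -> B1->F, B3->T, B4->T; covered: B1=F, B3=T, B4=T
#6 (a=8) -> B1->F, B3->T, B4->T; covered: B1=F, B3=T, B4=T
#7 (a=6) -> B1->F, B3->F, B4->T; covered: B1=F, B3=F, B4=T
union over all inputs: B1=T, B1=F, B2=T, B3=T, B3=F, B4=T, B4=F, B5=T (8 outcomes)
size 1 is not enough: best union over all size-1 subsets is 4/8
size 2 is not enough: best union over all size-2 subsets is 7/8
at size 3, {2, 3, 7} reaches all 8 outcomes; every lexicographically earlier size-3 subset fails
Answer: 2, 3, 7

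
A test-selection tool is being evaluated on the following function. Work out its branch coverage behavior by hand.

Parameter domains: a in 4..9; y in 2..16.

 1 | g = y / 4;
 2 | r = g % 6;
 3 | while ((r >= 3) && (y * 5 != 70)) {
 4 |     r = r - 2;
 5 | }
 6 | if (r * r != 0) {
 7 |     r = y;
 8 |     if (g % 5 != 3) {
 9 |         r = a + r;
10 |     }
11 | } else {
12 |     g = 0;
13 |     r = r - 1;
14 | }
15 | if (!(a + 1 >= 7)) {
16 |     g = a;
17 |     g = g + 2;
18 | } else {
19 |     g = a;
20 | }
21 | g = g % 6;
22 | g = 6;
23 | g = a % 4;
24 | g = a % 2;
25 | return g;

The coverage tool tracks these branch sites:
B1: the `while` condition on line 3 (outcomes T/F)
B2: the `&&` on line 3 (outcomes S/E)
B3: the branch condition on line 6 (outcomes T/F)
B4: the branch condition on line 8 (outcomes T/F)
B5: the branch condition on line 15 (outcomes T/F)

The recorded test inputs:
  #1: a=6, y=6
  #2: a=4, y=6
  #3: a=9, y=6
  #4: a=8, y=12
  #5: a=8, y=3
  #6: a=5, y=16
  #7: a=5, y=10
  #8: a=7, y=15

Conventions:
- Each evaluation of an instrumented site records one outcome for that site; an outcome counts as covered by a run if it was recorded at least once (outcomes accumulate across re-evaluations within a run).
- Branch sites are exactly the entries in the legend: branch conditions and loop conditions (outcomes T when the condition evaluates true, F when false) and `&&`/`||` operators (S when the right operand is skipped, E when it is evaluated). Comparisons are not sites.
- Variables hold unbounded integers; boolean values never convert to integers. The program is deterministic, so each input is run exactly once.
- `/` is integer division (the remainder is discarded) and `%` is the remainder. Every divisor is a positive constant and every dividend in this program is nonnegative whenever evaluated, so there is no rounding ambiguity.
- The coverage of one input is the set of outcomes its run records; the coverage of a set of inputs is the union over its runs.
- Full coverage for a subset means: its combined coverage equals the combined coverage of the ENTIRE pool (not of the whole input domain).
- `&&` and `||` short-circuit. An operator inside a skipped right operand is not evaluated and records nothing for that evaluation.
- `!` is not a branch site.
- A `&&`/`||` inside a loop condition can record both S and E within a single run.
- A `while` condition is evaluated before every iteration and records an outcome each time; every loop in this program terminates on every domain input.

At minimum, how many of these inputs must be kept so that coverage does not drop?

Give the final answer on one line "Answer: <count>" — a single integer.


input #1 (a=6, y=6): events B2->S, B1->F, B3->T, B4->T, B5->F; covers B1=F, B2=S, B3=T, B4=T, B5=F
input #2 (a=4, y=6): events B2->S, B1->F, B3->T, B4->T, B5->T; covers B1=F, B2=S, B3=T, B4=T, B5=T
input #3 (a=9, y=6): events B2->S, B1->F, B3->T, B4->T, B5->F; covers B1=F, B2=S, B3=T, B4=T, B5=F
input #4 (a=8, y=12): events B2->E, B1->T, B2->S, B1->F, B3->T, B4->F, B5->F; covers B1=T, B1=F, B2=S, B2=E, B3=T, B4=F, B5=F
input #5 (a=8, y=3): events B2->S, B1->F, B3->F, B5->F; covers B1=F, B2=S, B3=F, B5=F
input #6 (a=5, y=16): events B2->E, B1->T, B2->S, B1->F, B3->T, B4->T, B5->T; covers B1=T, B1=F, B2=S, B2=E, B3=T, B4=T, B5=T
input #7 (a=5, y=10): events B2->S, B1->F, B3->T, B4->T, B5->T; covers B1=F, B2=S, B3=T, B4=T, B5=T
input #8 (a=7, y=15): events B2->E, B1->T, B2->S, B1->F, B3->T, B4->F, B5->F; covers B1=T, B1=F, B2=S, B2=E, B3=T, B4=F, B5=F
pool-wide coverage (10 outcomes): B1=T, B1=F, B2=S, B2=E, B3=T, B3=F, B4=T, B4=F, B5=T, B5=F
size 1 is not enough: best union over all size-1 subsets is 7/10
size 2 is not enough: best union over all size-2 subsets is 9/10
the canonical winner is {2, 4, 5}: size 3, full 10-outcome coverage, earliest index list among size-3 covers
Answer: 3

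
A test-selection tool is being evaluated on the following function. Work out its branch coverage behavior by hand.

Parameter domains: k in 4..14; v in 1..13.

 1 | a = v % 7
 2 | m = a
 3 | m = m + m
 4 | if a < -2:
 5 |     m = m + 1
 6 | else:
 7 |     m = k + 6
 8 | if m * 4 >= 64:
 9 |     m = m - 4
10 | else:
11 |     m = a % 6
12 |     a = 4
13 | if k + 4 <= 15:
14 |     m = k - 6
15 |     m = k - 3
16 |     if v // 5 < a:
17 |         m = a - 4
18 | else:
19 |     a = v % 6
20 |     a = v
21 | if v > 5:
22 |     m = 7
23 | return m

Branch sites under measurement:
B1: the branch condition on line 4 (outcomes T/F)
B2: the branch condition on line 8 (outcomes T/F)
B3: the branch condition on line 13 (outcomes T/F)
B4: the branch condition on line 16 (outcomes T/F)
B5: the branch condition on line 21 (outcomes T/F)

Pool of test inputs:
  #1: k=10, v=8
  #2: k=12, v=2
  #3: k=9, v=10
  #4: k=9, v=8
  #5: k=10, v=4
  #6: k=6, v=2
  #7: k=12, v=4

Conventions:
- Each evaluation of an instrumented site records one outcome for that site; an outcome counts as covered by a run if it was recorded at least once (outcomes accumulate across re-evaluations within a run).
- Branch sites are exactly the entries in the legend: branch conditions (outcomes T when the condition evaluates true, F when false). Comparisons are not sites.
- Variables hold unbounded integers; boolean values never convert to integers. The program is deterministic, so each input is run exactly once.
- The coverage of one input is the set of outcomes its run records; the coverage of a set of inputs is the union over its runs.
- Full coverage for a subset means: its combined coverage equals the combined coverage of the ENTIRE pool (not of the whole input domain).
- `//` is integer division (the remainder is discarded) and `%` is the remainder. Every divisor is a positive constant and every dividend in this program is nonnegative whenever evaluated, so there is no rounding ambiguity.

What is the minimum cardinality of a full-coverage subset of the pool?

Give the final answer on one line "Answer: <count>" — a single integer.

input #1 (k=10, v=8): covers B1=F, B2=T, B3=T, B4=F, B5=T
input #2 (k=12, v=2): covers B1=F, B2=T, B3=F, B5=F
input #3 (k=9, v=10): covers B1=F, B2=F, B3=T, B4=T, B5=T
input #4 (k=9, v=8): covers B1=F, B2=F, B3=T, B4=T, B5=T
input #5 (k=10, v=4): covers B1=F, B2=T, B3=T, B4=T, B5=F
input #6 (k=6, v=2): covers B1=F, B2=F, B3=T, B4=T, B5=F
input #7 (k=12, v=4): covers B1=F, B2=T, B3=F, B5=F
together the pool reaches 9 outcomes: B1=F, B2=T, B2=F, B3=T, B3=F, B4=T, B4=F, B5=T, B5=F
no size-1 subset reaches all 9 outcomes (best union: 5/9)
no size-2 subset reaches all 9 outcomes (best union: 8/9)
at size 3, {1, 2, 3} reaches all 9 outcomes; every lexicographically earlier size-3 subset fails

Answer: 3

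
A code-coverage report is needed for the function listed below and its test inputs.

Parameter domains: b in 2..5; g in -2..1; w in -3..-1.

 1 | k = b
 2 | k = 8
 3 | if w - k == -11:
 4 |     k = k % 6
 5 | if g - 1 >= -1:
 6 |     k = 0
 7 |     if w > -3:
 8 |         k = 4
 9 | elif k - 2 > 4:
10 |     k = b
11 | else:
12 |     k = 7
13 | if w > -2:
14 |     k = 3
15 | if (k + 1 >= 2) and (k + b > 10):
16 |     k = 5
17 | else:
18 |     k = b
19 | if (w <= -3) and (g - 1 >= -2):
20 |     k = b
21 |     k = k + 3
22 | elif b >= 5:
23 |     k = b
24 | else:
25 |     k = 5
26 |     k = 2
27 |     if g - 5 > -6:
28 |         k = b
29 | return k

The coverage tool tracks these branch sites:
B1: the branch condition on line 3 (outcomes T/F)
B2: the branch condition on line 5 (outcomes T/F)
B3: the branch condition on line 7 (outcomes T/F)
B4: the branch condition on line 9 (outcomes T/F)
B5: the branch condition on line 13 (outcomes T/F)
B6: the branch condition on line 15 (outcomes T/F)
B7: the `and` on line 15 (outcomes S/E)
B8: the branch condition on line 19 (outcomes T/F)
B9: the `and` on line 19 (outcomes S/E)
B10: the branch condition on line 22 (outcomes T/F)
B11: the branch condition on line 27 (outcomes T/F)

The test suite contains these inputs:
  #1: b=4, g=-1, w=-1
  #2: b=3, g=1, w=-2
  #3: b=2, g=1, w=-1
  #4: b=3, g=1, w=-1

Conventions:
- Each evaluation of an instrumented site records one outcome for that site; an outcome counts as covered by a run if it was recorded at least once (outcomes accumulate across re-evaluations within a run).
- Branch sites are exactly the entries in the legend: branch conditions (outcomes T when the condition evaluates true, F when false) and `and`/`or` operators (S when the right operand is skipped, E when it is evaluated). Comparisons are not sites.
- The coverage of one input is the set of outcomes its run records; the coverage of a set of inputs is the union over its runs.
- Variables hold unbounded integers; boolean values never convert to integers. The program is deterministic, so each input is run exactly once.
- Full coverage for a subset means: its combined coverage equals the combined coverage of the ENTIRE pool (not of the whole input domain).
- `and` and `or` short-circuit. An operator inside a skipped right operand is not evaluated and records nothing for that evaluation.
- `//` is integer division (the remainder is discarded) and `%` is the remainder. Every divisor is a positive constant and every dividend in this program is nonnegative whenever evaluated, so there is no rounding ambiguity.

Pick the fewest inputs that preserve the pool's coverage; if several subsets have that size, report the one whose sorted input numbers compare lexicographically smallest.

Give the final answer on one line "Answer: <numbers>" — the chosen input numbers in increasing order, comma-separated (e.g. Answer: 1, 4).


run #1 (b=4, g=-1, w=-1) records B1=F, B2=F, B4=T, B5=T, B6=F, B7=E, B8=F, B9=S, B10=F, B11=F
run #2 (b=3, g=1, w=-2) records B1=F, B2=T, B3=T, B5=F, B6=F, B7=E, B8=F, B9=S, B10=F, B11=T
run #3 (b=2, g=1, w=-1) records B1=F, B2=T, B3=T, B5=T, B6=F, B7=E, B8=F, B9=S, B10=F, B11=T
run #4 (b=3, g=1, w=-1) records B1=F, B2=T, B3=T, B5=T, B6=F, B7=E, B8=F, B9=S, B10=F, B11=T
together the pool reaches 14 outcomes: B1=F, B2=T, B2=F, B3=T, B4=T, B5=T, B5=F, B6=F, B7=E, B8=F, B9=S, B10=F, B11=T, B11=F
no size-1 subset reaches all 14 outcomes (best union: 10/14)
size 2: inputs {1, 2} cover all 14 outcomes, and no lexicographically smaller subset of this size does
Answer: 1, 2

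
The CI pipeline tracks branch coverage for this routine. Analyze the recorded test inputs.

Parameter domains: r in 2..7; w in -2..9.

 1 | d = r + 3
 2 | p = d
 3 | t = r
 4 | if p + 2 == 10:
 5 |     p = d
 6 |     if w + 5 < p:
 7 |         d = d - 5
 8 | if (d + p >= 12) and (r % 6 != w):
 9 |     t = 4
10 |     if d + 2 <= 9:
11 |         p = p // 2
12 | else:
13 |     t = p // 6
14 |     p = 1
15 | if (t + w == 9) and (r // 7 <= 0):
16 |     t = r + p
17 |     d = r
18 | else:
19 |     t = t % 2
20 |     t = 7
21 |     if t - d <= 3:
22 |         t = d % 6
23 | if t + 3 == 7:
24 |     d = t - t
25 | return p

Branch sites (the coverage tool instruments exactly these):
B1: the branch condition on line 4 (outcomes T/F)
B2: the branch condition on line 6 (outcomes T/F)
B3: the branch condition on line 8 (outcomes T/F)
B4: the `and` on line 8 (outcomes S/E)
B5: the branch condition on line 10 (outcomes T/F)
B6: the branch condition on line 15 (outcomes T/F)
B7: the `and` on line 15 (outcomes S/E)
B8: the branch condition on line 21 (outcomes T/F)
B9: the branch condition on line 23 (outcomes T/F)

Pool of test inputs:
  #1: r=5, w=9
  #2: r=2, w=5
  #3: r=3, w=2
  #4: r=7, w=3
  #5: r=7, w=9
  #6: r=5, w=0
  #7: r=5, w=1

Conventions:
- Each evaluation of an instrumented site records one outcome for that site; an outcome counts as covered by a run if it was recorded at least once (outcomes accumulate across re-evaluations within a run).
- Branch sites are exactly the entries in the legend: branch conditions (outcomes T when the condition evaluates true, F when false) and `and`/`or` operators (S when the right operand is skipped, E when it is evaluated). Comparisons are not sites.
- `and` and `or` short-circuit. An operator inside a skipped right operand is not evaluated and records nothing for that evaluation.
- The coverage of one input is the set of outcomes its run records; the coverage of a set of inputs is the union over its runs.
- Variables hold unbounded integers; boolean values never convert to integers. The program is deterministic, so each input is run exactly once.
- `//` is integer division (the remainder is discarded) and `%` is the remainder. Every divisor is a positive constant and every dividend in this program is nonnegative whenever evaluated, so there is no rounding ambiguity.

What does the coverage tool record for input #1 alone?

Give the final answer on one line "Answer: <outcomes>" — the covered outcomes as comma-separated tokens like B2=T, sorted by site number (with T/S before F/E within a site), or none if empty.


Running input #1 (r=5, w=9), event by event:
  B1->T, B2->F, B4->E, B3->T, B5->F, B7->S, B6->F, B8->T, B9->F
as a set, this run covers: B1=T, B2=F, B3=T, B4=E, B5=F, B6=F, B7=S, B8=T, B9=F
Answer: B1=T, B2=F, B3=T, B4=E, B5=F, B6=F, B7=S, B8=T, B9=F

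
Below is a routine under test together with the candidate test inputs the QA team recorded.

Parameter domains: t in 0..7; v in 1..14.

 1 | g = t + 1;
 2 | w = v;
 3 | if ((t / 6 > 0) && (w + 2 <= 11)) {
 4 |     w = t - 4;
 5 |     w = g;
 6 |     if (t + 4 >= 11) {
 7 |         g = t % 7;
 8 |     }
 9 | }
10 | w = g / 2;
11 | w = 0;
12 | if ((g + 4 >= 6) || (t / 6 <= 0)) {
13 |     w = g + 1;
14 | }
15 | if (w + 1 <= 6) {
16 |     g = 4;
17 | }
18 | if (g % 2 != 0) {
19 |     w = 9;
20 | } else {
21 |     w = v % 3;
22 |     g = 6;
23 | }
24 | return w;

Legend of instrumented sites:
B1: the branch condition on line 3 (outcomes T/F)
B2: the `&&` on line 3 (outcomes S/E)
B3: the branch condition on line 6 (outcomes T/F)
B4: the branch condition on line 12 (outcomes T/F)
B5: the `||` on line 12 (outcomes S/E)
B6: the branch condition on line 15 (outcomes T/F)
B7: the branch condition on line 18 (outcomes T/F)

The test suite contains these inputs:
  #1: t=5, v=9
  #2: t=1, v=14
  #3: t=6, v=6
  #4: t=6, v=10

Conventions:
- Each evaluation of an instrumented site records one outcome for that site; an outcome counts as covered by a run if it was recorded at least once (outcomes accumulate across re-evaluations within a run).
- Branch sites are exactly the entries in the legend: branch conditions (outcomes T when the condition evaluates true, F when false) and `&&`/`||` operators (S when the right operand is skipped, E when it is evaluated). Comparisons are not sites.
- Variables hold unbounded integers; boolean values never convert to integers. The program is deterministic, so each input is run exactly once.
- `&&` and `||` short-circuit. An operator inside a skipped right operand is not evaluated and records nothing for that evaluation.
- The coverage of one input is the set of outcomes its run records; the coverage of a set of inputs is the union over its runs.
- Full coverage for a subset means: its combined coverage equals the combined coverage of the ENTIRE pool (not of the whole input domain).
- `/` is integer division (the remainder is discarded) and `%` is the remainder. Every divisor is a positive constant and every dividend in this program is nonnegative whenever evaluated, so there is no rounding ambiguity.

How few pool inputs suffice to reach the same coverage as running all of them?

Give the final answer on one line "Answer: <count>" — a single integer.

input #1, t=5, v=9: events B2->S, B1->F, B5->S, B4->T, B6->F, B7->F; outcomes B1=F, B2=S, B4=T, B5=S, B6=F, B7=F
input #2, t=1, v=14: events B2->S, B1->F, B5->S, B4->T, B6->T, B7->F; outcomes B1=F, B2=S, B4=T, B5=S, B6=T, B7=F
input #3, t=6, v=6: events B2->E, B1->T, B3->F, B5->S, B4->T, B6->F, B7->T; outcomes B1=T, B2=E, B3=F, B4=T, B5=S, B6=F, B7=T
input #4, t=6, v=10: events B2->E, B1->F, B5->S, B4->T, B6->F, B7->T; outcomes B1=F, B2=E, B4=T, B5=S, B6=F, B7=T
union over all inputs: B1=T, B1=F, B2=S, B2=E, B3=F, B4=T, B5=S, B6=T, B6=F, B7=T, B7=F (11 outcomes)
checked all size-1 subsets: none covers 11 outcomes (max 7/11)
at size 2, {2, 3} reaches all 11 outcomes; every lexicographically earlier size-2 subset fails

Answer: 2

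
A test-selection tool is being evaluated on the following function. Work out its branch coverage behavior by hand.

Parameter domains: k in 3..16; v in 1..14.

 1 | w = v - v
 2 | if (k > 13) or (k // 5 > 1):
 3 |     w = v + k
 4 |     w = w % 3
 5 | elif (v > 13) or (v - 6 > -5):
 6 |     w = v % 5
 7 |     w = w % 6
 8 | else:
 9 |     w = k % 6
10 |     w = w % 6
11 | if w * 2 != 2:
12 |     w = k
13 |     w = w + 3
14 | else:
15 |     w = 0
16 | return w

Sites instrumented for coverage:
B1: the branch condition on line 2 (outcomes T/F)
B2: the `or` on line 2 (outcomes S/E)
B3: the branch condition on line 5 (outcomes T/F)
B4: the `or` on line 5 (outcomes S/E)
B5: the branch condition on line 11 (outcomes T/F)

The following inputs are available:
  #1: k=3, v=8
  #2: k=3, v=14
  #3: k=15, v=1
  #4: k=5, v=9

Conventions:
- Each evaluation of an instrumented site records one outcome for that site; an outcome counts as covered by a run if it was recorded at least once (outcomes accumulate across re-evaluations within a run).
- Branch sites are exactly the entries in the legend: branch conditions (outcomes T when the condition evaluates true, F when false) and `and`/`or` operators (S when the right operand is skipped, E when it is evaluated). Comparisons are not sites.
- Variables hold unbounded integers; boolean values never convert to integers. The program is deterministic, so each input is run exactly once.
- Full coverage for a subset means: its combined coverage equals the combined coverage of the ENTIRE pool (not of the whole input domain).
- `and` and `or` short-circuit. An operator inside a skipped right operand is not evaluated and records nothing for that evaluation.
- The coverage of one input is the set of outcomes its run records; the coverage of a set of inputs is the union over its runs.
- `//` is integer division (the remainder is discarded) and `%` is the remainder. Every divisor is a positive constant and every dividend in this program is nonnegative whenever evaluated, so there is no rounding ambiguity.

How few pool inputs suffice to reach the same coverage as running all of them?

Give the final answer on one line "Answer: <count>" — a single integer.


input #1 (k=3, v=8): covers B1=F, B2=E, B3=T, B4=E, B5=T
input #2 (k=3, v=14): covers B1=F, B2=E, B3=T, B4=S, B5=T
input #3 (k=15, v=1): covers B1=T, B2=S, B5=F
input #4 (k=5, v=9): covers B1=F, B2=E, B3=T, B4=E, B5=T
union over all inputs: B1=T, B1=F, B2=S, B2=E, B3=T, B4=S, B4=E, B5=T, B5=F (9 outcomes)
every size-1 subset falls short of the 9 outcomes (best: 5/9)
every size-2 subset falls short of the 9 outcomes (best: 8/9)
inputs {1, 2, 3} (size 3) cover everything; no size-3 subset with a lexicographically smaller index list covers all 9
Answer: 3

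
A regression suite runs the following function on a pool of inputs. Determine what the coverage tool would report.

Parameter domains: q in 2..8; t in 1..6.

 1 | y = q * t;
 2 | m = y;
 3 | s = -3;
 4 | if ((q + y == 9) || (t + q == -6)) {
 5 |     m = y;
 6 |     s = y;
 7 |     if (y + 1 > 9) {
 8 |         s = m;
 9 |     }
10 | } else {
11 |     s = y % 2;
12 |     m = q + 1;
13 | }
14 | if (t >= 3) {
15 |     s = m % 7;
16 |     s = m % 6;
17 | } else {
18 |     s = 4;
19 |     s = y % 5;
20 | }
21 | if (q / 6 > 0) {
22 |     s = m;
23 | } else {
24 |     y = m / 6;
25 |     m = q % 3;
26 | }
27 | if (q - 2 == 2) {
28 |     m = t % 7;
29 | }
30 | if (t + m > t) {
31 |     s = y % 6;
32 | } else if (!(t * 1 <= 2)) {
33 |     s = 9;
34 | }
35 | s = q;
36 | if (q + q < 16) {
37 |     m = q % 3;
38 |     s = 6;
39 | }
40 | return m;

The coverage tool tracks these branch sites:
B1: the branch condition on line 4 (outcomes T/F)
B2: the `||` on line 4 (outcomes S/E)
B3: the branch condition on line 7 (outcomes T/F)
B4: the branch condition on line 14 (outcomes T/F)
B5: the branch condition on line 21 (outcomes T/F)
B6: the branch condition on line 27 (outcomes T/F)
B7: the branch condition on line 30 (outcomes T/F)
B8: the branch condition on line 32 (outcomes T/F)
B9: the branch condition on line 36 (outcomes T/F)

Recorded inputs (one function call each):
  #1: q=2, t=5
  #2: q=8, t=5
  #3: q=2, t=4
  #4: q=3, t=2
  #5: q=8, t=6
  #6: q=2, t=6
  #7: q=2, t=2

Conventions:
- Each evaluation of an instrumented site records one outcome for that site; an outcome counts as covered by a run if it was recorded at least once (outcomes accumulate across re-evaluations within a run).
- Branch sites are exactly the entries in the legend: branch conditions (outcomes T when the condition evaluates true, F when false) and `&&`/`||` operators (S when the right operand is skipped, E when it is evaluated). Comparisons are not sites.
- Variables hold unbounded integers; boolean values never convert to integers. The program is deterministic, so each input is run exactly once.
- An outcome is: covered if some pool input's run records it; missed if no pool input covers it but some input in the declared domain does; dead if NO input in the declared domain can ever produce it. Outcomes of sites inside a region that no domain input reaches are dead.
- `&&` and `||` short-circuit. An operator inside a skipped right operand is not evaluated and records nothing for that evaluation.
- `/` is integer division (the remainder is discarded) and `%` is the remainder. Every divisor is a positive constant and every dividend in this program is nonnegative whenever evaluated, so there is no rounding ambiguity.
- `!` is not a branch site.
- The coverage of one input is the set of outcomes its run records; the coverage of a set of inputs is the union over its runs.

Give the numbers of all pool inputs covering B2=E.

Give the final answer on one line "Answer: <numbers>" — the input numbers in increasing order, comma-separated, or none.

input #1 (q=2, t=5): produces B2=E
input #2 (q=8, t=5): produces B2=E
input #3 (q=2, t=4): produces B2=E
input #4 (q=3, t=2): does not produce B2=E
input #5 (q=8, t=6): produces B2=E
input #6 (q=2, t=6): produces B2=E
input #7 (q=2, t=2): produces B2=E

Answer: 1, 2, 3, 5, 6, 7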